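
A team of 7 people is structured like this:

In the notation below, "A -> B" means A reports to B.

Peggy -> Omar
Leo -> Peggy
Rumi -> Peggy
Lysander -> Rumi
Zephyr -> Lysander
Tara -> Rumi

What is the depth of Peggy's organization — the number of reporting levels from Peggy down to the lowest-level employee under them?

The longest chain under Peggy runs Peggy → Rumi → Lysander → Zephyr, which is 3 levels below Peggy.

3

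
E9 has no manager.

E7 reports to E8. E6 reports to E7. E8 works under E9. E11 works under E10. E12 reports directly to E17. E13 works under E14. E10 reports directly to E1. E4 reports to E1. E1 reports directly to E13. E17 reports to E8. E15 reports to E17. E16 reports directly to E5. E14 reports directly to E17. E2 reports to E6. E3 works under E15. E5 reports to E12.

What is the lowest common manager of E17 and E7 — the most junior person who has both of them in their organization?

E17's chain of managers is E8, E9. E7's chain of managers is E8, E9. The first manager that appears in both chains is E8.

E8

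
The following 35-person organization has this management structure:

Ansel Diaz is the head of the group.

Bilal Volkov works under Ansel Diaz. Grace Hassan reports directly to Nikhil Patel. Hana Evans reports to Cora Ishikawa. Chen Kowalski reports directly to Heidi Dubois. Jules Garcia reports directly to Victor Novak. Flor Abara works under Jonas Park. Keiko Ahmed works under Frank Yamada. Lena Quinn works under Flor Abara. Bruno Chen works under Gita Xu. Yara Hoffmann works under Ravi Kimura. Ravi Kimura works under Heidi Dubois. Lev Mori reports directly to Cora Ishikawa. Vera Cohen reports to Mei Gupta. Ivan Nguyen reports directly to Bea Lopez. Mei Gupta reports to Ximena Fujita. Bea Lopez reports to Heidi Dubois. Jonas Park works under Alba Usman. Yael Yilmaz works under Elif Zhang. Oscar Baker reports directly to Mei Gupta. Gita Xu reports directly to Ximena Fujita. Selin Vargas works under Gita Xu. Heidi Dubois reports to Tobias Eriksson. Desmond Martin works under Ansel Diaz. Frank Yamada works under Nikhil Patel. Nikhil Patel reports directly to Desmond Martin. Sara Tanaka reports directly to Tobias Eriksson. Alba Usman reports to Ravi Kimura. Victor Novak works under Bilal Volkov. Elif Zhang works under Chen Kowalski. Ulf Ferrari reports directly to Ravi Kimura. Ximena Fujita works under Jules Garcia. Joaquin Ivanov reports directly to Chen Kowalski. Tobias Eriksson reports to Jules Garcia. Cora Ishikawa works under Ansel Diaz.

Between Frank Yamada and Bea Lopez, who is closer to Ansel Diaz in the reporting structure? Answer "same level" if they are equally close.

Frank Yamada

Frank Yamada is 3 levels below Ansel Diaz; Bea Lopez is 6. Frank Yamada is higher.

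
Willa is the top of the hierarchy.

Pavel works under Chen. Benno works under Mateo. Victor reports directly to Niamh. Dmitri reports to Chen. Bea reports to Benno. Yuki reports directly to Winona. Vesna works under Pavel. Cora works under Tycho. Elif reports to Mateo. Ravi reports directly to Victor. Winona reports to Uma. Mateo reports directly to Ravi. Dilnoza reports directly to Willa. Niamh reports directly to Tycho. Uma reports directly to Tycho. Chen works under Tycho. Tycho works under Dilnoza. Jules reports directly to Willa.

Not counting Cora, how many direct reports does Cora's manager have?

Cora reports to Tycho. Tycho's other direct reports are Niamh, Chen, Uma — 3 peers.

3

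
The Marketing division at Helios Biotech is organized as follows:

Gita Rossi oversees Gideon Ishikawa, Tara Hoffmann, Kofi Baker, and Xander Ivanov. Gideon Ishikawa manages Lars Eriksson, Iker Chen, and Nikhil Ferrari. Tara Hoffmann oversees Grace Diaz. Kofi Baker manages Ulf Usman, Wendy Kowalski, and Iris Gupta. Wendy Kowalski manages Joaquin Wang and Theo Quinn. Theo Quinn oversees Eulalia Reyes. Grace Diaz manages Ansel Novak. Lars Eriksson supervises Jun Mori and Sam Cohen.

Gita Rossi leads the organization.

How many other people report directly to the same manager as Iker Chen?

Iker Chen reports to Gideon Ishikawa. Gideon Ishikawa's other direct reports are Nikhil Ferrari, Lars Eriksson — 2 peers.

2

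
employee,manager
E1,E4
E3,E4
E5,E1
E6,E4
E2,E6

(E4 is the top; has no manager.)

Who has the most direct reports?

Direct-report counts: E4 has 3; E6 has 1; E1 has 1. The largest is 3, held by E4.

E4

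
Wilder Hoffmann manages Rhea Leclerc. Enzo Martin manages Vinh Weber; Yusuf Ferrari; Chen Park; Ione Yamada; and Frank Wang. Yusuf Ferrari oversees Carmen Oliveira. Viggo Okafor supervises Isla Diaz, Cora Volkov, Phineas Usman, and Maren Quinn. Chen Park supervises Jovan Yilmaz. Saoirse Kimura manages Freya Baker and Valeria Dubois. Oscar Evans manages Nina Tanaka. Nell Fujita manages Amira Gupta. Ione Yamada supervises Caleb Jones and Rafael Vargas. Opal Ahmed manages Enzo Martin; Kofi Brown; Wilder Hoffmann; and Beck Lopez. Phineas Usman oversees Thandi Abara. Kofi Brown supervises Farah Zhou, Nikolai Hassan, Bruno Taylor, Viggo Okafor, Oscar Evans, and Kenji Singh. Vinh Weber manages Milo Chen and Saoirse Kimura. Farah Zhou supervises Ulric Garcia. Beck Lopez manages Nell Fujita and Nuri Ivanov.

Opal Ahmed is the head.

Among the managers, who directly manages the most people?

Direct-report counts: Opal Ahmed has 4; Beck Lopez has 2; Nell Fujita has 1; Wilder Hoffmann has 1; Kofi Brown has 6; Oscar Evans has 1; Viggo Okafor has 4; Phineas Usman has 1; Farah Zhou has 1; Enzo Martin has 5; Ione Yamada has 2; Chen Park has 1; Yusuf Ferrari has 1; Vinh Weber has 2; Saoirse Kimura has 2. The largest is 6, held by Kofi Brown.

Kofi Brown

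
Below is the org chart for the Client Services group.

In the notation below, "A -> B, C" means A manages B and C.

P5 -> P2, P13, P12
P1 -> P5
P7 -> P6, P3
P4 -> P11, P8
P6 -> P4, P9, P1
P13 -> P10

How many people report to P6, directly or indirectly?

10

P6 directly manages P4, P9, P1. Under P4: P8, P11 (2). P9 has no reports. Under P1: P5, P12, P13, P10, P2 (5). So P6's organization is 3 direct reports plus everyone under them: 3 + 1 + 6 = 10.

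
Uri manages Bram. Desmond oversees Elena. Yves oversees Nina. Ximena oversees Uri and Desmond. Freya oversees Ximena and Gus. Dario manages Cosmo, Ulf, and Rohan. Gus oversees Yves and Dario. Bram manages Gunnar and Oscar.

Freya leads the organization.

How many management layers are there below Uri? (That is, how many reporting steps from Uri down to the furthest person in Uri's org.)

The longest chain under Uri runs Uri → Bram → Oscar, which is 2 levels below Uri.

2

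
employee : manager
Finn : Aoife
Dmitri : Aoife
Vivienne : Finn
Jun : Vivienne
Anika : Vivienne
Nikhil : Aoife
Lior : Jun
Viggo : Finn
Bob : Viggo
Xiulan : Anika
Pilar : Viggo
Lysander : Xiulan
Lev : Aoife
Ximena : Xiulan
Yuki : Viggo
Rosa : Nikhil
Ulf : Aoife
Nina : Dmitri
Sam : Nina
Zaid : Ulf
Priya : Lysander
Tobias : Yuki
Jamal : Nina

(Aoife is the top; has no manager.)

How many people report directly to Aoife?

5

Aoife directly manages Finn, Dmitri, Nikhil, Lev, Ulf. That is 5 direct reports.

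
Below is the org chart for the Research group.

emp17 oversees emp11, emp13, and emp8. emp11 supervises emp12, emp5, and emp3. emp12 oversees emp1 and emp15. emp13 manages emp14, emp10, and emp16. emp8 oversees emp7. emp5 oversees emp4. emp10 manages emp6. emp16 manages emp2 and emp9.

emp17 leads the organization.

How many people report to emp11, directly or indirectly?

emp11 directly manages emp12, emp5, emp3. Under emp12: emp15, emp1 (2). Under emp5: emp4 (1). emp3 has no reports. So emp11's organization is 3 direct reports plus everyone under them: 3 + 2 + 1 = 6.

6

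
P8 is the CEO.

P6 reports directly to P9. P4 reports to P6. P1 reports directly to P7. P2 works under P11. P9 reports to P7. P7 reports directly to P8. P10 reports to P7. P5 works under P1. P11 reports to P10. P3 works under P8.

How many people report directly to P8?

P8 directly manages P7, P3. That is 2 direct reports.

2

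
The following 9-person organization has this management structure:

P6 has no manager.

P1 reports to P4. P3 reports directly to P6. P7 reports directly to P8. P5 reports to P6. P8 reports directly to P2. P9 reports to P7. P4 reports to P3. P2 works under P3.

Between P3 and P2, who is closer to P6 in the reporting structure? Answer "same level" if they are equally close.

P3

P3 is 1 level below P6; P2 is 2. P3 is higher.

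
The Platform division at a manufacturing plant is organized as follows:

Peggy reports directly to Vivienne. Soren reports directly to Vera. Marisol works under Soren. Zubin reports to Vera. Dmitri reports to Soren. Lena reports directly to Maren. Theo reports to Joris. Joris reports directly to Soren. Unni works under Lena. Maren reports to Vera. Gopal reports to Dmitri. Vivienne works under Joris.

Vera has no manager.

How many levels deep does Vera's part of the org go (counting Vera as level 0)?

4

The longest chain under Vera runs Vera → Soren → Joris → Vivienne → Peggy, which is 4 levels below Vera.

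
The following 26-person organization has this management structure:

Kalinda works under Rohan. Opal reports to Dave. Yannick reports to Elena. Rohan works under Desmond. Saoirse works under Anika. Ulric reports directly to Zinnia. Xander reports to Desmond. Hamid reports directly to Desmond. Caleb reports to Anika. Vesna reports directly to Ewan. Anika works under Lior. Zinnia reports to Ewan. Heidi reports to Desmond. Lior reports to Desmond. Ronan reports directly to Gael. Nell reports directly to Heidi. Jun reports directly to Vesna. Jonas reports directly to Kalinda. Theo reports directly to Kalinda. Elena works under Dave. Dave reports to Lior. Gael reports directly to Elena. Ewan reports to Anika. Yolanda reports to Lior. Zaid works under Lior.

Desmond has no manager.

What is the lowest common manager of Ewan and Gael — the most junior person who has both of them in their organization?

Lior

Ewan's chain of managers is Anika, Lior, Desmond. Gael's chain of managers is Elena, Dave, Lior, Desmond. The first manager that appears in both chains is Lior.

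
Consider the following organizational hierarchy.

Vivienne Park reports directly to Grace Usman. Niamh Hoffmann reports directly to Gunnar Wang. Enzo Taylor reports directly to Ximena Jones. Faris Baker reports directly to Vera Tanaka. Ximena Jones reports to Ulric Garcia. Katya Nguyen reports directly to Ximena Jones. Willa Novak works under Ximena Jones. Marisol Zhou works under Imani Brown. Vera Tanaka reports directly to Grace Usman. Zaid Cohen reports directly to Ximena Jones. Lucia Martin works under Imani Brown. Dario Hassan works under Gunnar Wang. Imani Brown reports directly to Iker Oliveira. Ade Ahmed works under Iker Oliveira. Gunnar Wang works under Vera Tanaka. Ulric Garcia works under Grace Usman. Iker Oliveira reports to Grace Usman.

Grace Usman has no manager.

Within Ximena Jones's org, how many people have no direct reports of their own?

The people in Ximena Jones's organization with no one reporting to them are Enzo Taylor, Katya Nguyen, Zaid Cohen, Willa Novak. That is 4.

4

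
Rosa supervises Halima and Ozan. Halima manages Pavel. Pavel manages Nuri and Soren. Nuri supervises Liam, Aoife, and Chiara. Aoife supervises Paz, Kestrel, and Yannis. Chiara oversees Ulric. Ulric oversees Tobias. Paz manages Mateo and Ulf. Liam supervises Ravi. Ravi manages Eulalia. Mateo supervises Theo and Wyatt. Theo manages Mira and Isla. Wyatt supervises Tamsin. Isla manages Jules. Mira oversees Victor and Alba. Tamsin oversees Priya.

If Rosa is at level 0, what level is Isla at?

8

Chain from Isla up to Rosa: Isla → Theo → Mateo → Paz → Aoife → Nuri → Pavel → Halima → Rosa. That is 8 steps up, so Isla is 8 levels below Rosa.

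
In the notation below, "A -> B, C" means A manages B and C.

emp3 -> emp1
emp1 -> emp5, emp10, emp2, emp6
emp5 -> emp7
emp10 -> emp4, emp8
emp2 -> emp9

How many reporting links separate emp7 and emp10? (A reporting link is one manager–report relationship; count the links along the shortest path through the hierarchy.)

3

emp7 is 2 levels below emp1, and emp10 is 1 level below emp1 (their lowest common manager). The shortest path runs up from emp7 to emp1 and back down to emp10: 2 + 1 = 3 links.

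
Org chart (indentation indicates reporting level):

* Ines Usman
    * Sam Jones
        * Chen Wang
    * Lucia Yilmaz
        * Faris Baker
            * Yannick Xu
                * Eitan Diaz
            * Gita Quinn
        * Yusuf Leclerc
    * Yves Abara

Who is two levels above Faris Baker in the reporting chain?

Faris Baker reports to Lucia Yilmaz, and Lucia Yilmaz reports to Ines Usman. So Faris Baker's skip-level manager is Ines Usman.

Ines Usman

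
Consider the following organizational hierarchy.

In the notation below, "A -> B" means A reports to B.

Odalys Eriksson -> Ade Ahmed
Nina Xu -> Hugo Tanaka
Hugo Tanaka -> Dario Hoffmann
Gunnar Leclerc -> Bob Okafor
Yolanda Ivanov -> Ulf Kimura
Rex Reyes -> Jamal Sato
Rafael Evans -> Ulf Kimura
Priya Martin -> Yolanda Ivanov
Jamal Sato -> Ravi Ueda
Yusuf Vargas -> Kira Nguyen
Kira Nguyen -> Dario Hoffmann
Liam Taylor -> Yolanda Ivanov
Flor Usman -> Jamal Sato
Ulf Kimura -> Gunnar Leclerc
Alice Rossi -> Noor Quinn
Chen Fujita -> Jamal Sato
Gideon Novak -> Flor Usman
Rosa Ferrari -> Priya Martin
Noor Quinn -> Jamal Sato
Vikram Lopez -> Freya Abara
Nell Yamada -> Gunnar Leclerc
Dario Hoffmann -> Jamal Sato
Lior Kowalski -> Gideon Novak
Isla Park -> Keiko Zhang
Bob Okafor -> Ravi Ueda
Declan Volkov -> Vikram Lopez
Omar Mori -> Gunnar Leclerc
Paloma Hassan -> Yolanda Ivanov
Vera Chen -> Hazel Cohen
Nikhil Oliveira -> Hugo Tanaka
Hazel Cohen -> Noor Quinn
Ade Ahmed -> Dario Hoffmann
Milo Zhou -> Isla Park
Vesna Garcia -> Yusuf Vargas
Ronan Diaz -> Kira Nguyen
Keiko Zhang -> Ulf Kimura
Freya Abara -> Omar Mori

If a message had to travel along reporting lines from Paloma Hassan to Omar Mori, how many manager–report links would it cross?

Paloma Hassan is 3 levels below Gunnar Leclerc, and Omar Mori is 1 level below Gunnar Leclerc (their lowest common manager). The shortest path runs up from Paloma Hassan to Gunnar Leclerc and back down to Omar Mori: 3 + 1 = 4 links.

4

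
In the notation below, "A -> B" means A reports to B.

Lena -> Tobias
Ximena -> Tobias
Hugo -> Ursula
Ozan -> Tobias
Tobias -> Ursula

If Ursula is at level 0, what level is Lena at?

Chain from Lena up to Ursula: Lena → Tobias → Ursula. That is 2 steps up, so Lena is 2 levels below Ursula.

2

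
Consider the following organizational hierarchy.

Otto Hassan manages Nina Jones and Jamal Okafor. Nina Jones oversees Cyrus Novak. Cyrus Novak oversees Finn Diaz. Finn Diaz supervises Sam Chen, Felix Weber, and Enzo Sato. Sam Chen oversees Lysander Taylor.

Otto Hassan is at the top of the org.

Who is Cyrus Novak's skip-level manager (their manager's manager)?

Cyrus Novak reports to Nina Jones, and Nina Jones reports to Otto Hassan. So Cyrus Novak's skip-level manager is Otto Hassan.

Otto Hassan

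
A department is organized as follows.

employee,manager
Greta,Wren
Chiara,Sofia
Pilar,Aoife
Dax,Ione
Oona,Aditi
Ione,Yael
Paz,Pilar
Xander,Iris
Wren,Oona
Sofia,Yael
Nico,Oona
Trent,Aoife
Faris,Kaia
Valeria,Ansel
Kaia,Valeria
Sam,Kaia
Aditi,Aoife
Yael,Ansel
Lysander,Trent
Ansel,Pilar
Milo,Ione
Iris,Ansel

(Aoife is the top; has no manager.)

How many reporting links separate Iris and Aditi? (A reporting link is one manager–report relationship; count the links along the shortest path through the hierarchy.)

Iris is 3 levels below Aoife, and Aditi is 1 level below Aoife (their lowest common manager). The shortest path runs up from Iris to Aoife and back down to Aditi: 3 + 1 = 4 links.

4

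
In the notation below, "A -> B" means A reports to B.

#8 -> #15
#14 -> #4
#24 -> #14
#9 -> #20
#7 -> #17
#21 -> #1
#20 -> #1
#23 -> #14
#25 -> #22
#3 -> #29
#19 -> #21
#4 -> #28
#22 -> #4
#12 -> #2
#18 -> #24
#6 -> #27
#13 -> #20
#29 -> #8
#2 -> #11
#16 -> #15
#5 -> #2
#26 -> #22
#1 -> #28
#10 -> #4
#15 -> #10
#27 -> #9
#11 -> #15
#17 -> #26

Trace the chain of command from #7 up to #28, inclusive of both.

#7 reports to #17. #17 reports to #26. #26 reports to #22. #22 reports to #4. #4 reports to #28. #28 is at the top.

#7 -> #17 -> #26 -> #22 -> #4 -> #28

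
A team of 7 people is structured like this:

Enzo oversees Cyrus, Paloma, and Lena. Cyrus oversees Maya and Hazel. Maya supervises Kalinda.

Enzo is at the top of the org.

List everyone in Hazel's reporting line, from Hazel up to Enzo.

Hazel reports to Cyrus. Cyrus reports to Enzo. Enzo is at the top.

Hazel -> Cyrus -> Enzo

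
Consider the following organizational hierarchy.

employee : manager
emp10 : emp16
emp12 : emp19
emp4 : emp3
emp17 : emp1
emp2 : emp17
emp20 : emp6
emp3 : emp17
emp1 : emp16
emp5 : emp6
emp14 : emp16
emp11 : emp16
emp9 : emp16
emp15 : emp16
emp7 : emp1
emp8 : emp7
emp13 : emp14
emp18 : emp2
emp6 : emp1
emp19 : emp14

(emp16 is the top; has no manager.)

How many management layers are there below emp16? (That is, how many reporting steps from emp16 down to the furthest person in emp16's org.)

The longest chain under emp16 runs emp16 → emp1 → emp17 → emp3 → emp4, which is 4 levels below emp16.

4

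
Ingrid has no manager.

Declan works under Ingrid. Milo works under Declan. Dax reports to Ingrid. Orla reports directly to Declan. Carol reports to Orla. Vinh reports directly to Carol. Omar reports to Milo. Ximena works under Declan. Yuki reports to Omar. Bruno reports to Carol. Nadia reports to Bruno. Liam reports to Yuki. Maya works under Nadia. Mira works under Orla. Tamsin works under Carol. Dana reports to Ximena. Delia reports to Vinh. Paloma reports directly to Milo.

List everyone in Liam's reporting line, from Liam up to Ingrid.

Liam -> Yuki -> Omar -> Milo -> Declan -> Ingrid

Liam reports to Yuki. Yuki reports to Omar. Omar reports to Milo. Milo reports to Declan. Declan reports to Ingrid. Ingrid is at the top.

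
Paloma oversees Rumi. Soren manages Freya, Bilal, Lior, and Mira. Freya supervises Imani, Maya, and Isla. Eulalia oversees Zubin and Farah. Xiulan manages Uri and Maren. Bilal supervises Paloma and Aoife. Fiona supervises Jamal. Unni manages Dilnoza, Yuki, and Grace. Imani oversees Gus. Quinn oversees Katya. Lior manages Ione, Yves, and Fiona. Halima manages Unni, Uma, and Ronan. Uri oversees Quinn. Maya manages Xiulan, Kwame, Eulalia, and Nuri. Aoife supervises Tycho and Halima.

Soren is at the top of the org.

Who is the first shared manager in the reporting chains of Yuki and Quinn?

Soren

Yuki's chain of managers is Unni, Halima, Aoife, Bilal, Soren. Quinn's chain of managers is Uri, Xiulan, Maya, Freya, Soren. The first manager that appears in both chains is Soren.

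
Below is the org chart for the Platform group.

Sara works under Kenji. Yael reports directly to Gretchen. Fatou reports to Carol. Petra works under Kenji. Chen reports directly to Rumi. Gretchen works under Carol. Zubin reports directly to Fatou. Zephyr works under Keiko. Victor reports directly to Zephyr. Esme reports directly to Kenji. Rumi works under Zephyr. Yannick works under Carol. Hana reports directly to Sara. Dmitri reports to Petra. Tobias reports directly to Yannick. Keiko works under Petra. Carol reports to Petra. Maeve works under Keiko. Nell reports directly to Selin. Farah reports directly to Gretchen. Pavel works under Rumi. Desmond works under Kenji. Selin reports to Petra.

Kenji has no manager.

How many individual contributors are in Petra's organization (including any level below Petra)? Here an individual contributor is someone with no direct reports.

The people in Petra's organization with no one reporting to them are Dmitri, Maeve, Victor, Pavel, Chen, Nell, Zubin, Yael, Farah, Tobias. That is 10.

10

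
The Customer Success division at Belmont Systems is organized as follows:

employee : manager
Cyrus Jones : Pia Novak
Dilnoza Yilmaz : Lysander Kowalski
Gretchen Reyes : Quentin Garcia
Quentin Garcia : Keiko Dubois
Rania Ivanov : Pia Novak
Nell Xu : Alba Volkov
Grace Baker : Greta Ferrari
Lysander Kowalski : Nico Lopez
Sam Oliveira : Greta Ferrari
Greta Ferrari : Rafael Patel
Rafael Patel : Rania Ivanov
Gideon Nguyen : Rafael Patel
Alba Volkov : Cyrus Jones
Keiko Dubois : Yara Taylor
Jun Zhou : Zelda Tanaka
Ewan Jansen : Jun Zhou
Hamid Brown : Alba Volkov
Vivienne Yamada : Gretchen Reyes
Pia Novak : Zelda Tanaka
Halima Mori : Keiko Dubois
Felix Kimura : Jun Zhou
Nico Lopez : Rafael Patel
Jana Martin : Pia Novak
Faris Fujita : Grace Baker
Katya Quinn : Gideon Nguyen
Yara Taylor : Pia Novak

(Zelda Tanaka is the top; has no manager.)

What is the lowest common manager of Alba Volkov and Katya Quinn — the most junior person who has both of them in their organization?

Pia Novak

Alba Volkov's chain of managers is Cyrus Jones, Pia Novak, Zelda Tanaka. Katya Quinn's chain of managers is Gideon Nguyen, Rafael Patel, Rania Ivanov, Pia Novak, Zelda Tanaka. The first manager that appears in both chains is Pia Novak.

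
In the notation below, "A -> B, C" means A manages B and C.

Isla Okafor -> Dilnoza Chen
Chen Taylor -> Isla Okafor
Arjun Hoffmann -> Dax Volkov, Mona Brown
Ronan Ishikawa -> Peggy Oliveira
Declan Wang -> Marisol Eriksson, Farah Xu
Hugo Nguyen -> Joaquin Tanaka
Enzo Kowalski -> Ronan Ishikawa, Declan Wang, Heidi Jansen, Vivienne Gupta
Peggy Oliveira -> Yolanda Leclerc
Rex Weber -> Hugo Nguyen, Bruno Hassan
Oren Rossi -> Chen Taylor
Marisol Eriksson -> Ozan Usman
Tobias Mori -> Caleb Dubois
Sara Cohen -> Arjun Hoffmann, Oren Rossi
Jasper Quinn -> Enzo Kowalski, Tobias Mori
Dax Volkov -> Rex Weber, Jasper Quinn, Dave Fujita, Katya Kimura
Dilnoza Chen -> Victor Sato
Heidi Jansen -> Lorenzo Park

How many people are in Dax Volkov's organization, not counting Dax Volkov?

20

Dax Volkov directly manages Rex Weber, Jasper Quinn, Dave Fujita, Katya Kimura. Under Rex Weber: Bruno Hassan, Hugo Nguyen, Joaquin Tanaka (3). Under Jasper Quinn: Tobias Mori, Caleb Dubois, Enzo Kowalski, Vivienne Gupta, Heidi Jansen, Lorenzo Park, Declan Wang, Farah Xu, Marisol Eriksson, Ozan Usman, Ronan Ishikawa, Peggy Oliveira, Yolanda Leclerc (13). Dave Fujita has no reports. Katya Kimura has no reports. So Dax Volkov's organization is 4 direct reports plus everyone under them: 4 + 14 + 1 + 1 = 20.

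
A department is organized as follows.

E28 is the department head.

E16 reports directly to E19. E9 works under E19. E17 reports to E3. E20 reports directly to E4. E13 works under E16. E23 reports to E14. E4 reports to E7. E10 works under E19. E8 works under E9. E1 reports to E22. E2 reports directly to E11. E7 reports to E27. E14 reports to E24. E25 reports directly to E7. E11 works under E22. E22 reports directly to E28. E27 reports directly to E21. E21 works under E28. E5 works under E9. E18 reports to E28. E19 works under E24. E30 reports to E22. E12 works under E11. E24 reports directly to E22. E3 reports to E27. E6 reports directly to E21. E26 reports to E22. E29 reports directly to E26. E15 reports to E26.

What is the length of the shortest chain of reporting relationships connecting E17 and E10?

E17 is 4 levels below E28, and E10 is 4 levels below E28 (their lowest common manager). The shortest path runs up from E17 to E28 and back down to E10: 4 + 4 = 8 links.

8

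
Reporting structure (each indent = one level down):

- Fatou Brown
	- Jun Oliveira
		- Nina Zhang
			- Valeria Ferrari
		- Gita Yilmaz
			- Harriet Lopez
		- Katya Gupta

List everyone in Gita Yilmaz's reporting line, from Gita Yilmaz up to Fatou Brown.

Gita Yilmaz reports to Jun Oliveira. Jun Oliveira reports to Fatou Brown. Fatou Brown is at the top.

Gita Yilmaz -> Jun Oliveira -> Fatou Brown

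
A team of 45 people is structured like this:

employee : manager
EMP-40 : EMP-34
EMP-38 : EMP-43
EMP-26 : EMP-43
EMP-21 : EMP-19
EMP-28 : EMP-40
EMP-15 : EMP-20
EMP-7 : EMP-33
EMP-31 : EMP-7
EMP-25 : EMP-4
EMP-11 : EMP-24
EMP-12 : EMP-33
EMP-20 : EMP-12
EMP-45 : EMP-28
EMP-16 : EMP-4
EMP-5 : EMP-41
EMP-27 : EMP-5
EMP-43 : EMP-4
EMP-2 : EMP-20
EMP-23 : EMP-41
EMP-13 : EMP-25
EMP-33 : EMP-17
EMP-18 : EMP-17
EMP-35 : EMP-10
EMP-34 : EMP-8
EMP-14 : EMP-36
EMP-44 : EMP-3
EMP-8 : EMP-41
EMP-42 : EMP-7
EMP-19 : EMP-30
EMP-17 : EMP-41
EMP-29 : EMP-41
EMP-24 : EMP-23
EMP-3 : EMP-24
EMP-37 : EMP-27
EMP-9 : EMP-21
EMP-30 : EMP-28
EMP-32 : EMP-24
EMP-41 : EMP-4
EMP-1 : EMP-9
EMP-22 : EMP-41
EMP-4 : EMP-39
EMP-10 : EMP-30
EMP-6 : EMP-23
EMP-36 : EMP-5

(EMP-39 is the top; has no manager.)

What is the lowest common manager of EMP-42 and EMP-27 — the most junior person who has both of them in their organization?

EMP-42's chain of managers is EMP-7, EMP-33, EMP-17, EMP-41, EMP-4, EMP-39. EMP-27's chain of managers is EMP-5, EMP-41, EMP-4, EMP-39. The first manager that appears in both chains is EMP-41.

EMP-41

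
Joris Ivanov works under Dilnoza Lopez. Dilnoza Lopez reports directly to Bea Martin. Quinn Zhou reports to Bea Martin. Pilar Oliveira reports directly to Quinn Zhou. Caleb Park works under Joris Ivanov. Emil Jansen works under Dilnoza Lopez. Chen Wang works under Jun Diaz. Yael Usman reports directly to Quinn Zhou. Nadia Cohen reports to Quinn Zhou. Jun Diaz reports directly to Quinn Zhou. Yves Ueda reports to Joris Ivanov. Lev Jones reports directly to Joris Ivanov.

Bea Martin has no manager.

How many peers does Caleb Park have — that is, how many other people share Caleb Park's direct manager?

2

Caleb Park reports to Joris Ivanov. Joris Ivanov's other direct reports are Yves Ueda, Lev Jones — 2 peers.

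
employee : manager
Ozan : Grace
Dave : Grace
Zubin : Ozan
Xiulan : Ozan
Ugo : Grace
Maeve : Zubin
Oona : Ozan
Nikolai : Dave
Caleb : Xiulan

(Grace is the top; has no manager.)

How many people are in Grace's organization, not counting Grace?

9

Grace directly manages Ozan, Dave, Ugo. Under Ozan: Oona, Xiulan, Caleb, Zubin, Maeve (5). Under Dave: Nikolai (1). Ugo has no reports. So Grace's organization is 3 direct reports plus everyone under them: 6 + 2 + 1 = 9.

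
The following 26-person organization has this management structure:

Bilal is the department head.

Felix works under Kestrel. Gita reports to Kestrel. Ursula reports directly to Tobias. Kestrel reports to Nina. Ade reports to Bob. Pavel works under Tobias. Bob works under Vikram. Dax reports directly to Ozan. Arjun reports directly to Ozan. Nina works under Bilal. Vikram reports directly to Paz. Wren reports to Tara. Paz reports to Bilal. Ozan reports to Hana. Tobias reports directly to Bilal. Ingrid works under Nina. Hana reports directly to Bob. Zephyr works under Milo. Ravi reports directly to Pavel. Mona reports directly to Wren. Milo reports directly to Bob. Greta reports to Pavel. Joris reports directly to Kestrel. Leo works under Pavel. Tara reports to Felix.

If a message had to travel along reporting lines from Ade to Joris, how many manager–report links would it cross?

Ade is 4 levels below Bilal, and Joris is 3 levels below Bilal (their lowest common manager). The shortest path runs up from Ade to Bilal and back down to Joris: 4 + 3 = 7 links.

7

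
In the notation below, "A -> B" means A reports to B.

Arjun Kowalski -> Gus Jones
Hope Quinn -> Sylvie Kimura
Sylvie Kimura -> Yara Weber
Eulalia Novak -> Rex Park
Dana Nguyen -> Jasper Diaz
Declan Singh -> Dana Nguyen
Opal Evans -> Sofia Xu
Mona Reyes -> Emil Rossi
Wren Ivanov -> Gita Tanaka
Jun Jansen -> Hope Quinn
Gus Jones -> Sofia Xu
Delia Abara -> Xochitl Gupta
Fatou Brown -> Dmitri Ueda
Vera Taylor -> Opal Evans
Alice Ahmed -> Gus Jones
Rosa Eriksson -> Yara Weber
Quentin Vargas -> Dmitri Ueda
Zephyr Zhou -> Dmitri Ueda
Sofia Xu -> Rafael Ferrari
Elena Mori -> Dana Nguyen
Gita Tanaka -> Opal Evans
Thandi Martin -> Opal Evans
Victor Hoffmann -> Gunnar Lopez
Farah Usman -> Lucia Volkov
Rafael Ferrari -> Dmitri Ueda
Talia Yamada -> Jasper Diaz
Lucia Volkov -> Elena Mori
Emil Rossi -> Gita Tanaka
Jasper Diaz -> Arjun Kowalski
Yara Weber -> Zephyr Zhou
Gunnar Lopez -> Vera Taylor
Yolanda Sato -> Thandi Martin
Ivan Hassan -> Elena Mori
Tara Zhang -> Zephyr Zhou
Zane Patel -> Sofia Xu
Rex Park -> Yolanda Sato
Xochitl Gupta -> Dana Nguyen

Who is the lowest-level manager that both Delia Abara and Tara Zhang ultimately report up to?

Delia Abara's chain of managers is Xochitl Gupta, Dana Nguyen, Jasper Diaz, Arjun Kowalski, Gus Jones, Sofia Xu, Rafael Ferrari, Dmitri Ueda. Tara Zhang's chain of managers is Zephyr Zhou, Dmitri Ueda. The first manager that appears in both chains is Dmitri Ueda.

Dmitri Ueda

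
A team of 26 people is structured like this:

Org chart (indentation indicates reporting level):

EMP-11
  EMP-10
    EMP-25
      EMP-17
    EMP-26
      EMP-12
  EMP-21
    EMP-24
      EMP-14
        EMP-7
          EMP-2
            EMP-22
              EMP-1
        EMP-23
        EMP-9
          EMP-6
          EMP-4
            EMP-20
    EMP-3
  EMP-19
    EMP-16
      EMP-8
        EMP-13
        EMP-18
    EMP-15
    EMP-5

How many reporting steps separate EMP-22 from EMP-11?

Chain from EMP-22 up to EMP-11: EMP-22 → EMP-2 → EMP-7 → EMP-14 → EMP-24 → EMP-21 → EMP-11. That is 6 steps up, so EMP-22 is 6 levels below EMP-11.

6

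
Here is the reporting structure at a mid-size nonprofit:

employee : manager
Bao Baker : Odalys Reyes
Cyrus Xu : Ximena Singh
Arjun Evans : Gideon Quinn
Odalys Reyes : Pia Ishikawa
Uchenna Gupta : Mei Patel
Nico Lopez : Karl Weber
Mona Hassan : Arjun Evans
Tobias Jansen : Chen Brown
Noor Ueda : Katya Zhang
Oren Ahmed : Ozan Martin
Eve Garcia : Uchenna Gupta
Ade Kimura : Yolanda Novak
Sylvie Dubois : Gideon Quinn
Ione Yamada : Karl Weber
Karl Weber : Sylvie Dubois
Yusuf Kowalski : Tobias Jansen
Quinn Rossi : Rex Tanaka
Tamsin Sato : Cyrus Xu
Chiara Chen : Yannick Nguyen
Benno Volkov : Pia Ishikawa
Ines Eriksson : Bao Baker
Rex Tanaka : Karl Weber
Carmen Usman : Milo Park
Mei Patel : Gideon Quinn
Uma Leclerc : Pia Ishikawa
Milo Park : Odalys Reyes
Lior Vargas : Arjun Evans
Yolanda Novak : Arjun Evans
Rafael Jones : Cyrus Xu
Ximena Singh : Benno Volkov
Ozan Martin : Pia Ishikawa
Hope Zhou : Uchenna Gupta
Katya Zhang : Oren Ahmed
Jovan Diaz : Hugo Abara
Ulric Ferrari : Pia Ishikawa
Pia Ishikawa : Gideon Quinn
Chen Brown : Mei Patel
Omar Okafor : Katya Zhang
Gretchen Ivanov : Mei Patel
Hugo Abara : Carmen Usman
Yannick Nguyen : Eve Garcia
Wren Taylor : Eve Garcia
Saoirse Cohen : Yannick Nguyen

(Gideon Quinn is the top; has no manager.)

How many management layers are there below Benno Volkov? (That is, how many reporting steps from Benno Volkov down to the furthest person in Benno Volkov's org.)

The longest chain under Benno Volkov runs Benno Volkov → Ximena Singh → Cyrus Xu → Tamsin Sato, which is 3 levels below Benno Volkov.

3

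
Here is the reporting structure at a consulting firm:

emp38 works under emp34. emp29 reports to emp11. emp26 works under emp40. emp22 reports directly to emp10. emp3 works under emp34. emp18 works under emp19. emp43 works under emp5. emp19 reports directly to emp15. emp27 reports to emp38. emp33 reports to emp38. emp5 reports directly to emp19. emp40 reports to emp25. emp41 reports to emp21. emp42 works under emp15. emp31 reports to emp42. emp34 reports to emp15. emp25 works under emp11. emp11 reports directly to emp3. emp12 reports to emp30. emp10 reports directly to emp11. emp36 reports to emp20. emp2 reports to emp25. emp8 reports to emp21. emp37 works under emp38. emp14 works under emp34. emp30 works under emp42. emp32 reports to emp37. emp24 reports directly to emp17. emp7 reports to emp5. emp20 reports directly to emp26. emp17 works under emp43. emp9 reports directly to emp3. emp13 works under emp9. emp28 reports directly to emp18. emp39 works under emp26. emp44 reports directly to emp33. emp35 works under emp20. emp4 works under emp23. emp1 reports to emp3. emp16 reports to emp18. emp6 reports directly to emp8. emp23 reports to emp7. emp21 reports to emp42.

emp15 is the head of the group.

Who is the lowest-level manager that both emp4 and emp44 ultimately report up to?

emp15

emp4's chain of managers is emp23, emp7, emp5, emp19, emp15. emp44's chain of managers is emp33, emp38, emp34, emp15. The first manager that appears in both chains is emp15.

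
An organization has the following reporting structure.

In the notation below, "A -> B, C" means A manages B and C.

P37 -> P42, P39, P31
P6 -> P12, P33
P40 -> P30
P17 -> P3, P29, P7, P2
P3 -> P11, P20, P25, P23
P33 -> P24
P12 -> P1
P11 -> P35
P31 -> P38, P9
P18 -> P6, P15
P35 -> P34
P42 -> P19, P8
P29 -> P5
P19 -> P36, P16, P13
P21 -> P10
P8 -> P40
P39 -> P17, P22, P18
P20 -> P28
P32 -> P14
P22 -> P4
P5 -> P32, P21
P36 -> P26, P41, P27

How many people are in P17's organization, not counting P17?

16

P17 directly manages P3, P29, P7, P2. Under P3: P23, P25, P20, P28, P11, P35, P34 (7). Under P29: P5, P21, P10, P32, P14 (5). P7 has no reports. P2 has no reports. So P17's organization is 4 direct reports plus everyone under them: 8 + 6 + 1 + 1 = 16.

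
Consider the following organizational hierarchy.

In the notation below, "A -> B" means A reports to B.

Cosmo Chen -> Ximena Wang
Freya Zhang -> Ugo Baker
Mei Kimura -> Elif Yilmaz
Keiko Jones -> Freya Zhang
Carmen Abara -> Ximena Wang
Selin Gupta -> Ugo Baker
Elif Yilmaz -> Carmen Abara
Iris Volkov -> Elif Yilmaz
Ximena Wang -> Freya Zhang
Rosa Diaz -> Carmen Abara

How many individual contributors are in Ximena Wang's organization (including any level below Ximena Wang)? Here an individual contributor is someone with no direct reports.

The people in Ximena Wang's organization with no one reporting to them are Cosmo Chen, Rosa Diaz, Iris Volkov, Mei Kimura. That is 4.

4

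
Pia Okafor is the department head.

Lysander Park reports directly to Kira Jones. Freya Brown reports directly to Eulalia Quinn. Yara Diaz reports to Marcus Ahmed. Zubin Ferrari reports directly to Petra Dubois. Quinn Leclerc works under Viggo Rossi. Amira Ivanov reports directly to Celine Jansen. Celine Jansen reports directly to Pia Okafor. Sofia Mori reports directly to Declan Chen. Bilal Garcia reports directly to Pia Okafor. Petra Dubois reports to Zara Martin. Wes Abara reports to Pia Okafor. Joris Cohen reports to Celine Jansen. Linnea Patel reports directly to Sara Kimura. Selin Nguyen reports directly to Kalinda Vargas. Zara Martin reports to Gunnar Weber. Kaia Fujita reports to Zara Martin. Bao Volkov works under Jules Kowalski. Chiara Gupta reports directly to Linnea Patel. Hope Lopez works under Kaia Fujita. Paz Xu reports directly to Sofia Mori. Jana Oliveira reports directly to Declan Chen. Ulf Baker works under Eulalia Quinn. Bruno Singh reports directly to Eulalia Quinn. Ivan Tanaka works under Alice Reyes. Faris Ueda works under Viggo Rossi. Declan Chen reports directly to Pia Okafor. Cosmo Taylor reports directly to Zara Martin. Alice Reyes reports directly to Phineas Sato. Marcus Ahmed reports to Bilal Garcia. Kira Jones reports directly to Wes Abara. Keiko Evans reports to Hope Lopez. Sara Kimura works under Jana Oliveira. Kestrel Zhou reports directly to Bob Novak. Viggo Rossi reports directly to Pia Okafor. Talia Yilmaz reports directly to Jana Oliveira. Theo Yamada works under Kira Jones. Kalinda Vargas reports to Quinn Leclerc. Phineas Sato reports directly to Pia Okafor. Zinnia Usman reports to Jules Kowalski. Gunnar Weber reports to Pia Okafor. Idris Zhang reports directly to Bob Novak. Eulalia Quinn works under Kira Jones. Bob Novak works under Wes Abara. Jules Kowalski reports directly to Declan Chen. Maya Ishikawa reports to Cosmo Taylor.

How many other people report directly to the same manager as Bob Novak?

Bob Novak reports to Wes Abara. Wes Abara's other direct reports are Kira Jones — 1 peer.

1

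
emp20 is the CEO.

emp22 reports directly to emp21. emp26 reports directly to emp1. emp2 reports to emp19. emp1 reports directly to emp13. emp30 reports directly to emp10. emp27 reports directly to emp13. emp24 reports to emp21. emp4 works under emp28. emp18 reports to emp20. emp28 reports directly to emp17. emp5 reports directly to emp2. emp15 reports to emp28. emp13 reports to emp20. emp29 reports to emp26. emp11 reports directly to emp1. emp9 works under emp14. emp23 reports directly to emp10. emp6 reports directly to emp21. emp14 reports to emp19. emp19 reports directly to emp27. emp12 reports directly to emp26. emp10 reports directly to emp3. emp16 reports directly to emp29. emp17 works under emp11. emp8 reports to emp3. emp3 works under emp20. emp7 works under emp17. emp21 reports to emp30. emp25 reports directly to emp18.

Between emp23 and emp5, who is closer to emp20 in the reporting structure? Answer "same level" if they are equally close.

emp23 is 3 levels below emp20; emp5 is 5. emp23 is higher.

emp23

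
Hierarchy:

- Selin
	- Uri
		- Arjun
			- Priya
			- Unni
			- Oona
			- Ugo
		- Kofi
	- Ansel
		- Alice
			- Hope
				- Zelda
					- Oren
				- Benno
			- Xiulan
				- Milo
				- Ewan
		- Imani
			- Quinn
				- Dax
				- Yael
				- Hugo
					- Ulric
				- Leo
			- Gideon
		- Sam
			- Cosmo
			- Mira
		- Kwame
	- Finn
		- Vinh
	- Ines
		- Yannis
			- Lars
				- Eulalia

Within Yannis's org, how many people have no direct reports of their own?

1

The only person in Yannis's organization with no one reporting to them is Eulalia. That is 1.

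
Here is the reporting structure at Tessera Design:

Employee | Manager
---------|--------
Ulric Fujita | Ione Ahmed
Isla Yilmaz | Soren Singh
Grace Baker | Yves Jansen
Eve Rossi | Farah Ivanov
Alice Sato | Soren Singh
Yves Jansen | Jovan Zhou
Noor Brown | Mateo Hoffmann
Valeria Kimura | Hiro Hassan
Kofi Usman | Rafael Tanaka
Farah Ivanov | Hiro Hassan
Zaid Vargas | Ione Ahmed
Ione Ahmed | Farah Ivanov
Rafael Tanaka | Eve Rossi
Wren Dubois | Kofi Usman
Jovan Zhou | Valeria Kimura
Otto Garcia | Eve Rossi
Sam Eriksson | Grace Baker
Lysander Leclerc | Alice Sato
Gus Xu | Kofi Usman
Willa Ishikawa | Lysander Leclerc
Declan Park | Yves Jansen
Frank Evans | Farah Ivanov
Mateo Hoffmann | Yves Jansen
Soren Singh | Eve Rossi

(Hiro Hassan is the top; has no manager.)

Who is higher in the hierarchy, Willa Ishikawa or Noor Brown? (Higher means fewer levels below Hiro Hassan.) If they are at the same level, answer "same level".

Noor Brown

Willa Ishikawa is 6 levels below Hiro Hassan; Noor Brown is 5. Noor Brown is higher.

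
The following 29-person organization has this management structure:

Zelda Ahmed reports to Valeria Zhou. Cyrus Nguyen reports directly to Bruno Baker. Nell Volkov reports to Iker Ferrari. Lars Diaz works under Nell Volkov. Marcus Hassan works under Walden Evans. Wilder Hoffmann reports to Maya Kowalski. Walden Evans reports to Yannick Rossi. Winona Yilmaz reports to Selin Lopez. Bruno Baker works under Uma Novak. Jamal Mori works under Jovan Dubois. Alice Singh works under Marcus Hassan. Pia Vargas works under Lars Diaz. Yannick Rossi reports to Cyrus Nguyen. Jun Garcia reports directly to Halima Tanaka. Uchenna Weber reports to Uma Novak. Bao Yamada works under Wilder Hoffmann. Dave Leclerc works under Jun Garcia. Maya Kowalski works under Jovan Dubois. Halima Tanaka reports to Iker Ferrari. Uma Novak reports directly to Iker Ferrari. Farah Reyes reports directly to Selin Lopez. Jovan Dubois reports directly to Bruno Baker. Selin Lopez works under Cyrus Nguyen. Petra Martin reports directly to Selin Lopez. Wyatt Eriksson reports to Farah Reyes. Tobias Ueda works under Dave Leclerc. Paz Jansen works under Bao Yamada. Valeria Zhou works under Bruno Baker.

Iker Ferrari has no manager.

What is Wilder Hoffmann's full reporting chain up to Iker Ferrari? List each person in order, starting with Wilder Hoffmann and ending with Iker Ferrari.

Wilder Hoffmann -> Maya Kowalski -> Jovan Dubois -> Bruno Baker -> Uma Novak -> Iker Ferrari

Wilder Hoffmann reports to Maya Kowalski. Maya Kowalski reports to Jovan Dubois. Jovan Dubois reports to Bruno Baker. Bruno Baker reports to Uma Novak. Uma Novak reports to Iker Ferrari. Iker Ferrari is at the top.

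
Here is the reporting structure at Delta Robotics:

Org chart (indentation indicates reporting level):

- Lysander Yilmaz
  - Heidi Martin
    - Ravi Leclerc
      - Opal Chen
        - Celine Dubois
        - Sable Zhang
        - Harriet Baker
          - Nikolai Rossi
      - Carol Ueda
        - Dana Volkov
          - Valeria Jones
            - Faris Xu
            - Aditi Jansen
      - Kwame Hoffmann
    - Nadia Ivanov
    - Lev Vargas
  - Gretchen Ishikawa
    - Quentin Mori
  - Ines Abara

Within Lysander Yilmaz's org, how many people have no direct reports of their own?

The people in Lysander Yilmaz's organization with no one reporting to them are Ines Abara, Quentin Mori, Lev Vargas, Nadia Ivanov, Kwame Hoffmann, Aditi Jansen, Faris Xu, Nikolai Rossi, Sable Zhang, Celine Dubois. That is 10.

10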